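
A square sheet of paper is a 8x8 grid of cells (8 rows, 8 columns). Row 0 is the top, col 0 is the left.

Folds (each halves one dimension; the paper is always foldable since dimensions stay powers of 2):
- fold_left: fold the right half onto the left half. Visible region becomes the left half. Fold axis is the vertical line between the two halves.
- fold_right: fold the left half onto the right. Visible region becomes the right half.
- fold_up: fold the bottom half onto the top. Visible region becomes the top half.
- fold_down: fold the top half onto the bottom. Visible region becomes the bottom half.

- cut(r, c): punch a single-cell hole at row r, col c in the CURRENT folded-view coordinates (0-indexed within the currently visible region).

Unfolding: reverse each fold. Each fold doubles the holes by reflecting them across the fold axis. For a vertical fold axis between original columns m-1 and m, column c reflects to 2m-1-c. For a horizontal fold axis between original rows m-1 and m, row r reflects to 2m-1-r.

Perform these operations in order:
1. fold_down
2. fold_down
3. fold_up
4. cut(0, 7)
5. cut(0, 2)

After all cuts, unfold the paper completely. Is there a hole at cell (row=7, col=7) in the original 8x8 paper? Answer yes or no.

Answer: yes

Derivation:
Op 1 fold_down: fold axis h@4; visible region now rows[4,8) x cols[0,8) = 4x8
Op 2 fold_down: fold axis h@6; visible region now rows[6,8) x cols[0,8) = 2x8
Op 3 fold_up: fold axis h@7; visible region now rows[6,7) x cols[0,8) = 1x8
Op 4 cut(0, 7): punch at orig (6,7); cuts so far [(6, 7)]; region rows[6,7) x cols[0,8) = 1x8
Op 5 cut(0, 2): punch at orig (6,2); cuts so far [(6, 2), (6, 7)]; region rows[6,7) x cols[0,8) = 1x8
Unfold 1 (reflect across h@7): 4 holes -> [(6, 2), (6, 7), (7, 2), (7, 7)]
Unfold 2 (reflect across h@6): 8 holes -> [(4, 2), (4, 7), (5, 2), (5, 7), (6, 2), (6, 7), (7, 2), (7, 7)]
Unfold 3 (reflect across h@4): 16 holes -> [(0, 2), (0, 7), (1, 2), (1, 7), (2, 2), (2, 7), (3, 2), (3, 7), (4, 2), (4, 7), (5, 2), (5, 7), (6, 2), (6, 7), (7, 2), (7, 7)]
Holes: [(0, 2), (0, 7), (1, 2), (1, 7), (2, 2), (2, 7), (3, 2), (3, 7), (4, 2), (4, 7), (5, 2), (5, 7), (6, 2), (6, 7), (7, 2), (7, 7)]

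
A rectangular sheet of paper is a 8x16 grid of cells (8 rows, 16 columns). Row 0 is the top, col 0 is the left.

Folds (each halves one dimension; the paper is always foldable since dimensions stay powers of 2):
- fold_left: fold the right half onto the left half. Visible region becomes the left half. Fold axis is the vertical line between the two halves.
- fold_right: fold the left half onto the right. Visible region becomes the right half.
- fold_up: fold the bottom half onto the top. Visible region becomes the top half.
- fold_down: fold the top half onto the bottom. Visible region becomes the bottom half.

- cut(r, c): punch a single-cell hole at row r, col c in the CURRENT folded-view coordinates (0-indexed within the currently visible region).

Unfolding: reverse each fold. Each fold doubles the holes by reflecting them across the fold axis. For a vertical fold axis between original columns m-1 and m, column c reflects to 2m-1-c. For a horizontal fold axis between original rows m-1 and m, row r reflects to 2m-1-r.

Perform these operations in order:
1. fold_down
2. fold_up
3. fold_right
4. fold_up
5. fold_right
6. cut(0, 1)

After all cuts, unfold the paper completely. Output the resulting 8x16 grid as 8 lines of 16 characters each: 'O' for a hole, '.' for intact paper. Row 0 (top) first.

Op 1 fold_down: fold axis h@4; visible region now rows[4,8) x cols[0,16) = 4x16
Op 2 fold_up: fold axis h@6; visible region now rows[4,6) x cols[0,16) = 2x16
Op 3 fold_right: fold axis v@8; visible region now rows[4,6) x cols[8,16) = 2x8
Op 4 fold_up: fold axis h@5; visible region now rows[4,5) x cols[8,16) = 1x8
Op 5 fold_right: fold axis v@12; visible region now rows[4,5) x cols[12,16) = 1x4
Op 6 cut(0, 1): punch at orig (4,13); cuts so far [(4, 13)]; region rows[4,5) x cols[12,16) = 1x4
Unfold 1 (reflect across v@12): 2 holes -> [(4, 10), (4, 13)]
Unfold 2 (reflect across h@5): 4 holes -> [(4, 10), (4, 13), (5, 10), (5, 13)]
Unfold 3 (reflect across v@8): 8 holes -> [(4, 2), (4, 5), (4, 10), (4, 13), (5, 2), (5, 5), (5, 10), (5, 13)]
Unfold 4 (reflect across h@6): 16 holes -> [(4, 2), (4, 5), (4, 10), (4, 13), (5, 2), (5, 5), (5, 10), (5, 13), (6, 2), (6, 5), (6, 10), (6, 13), (7, 2), (7, 5), (7, 10), (7, 13)]
Unfold 5 (reflect across h@4): 32 holes -> [(0, 2), (0, 5), (0, 10), (0, 13), (1, 2), (1, 5), (1, 10), (1, 13), (2, 2), (2, 5), (2, 10), (2, 13), (3, 2), (3, 5), (3, 10), (3, 13), (4, 2), (4, 5), (4, 10), (4, 13), (5, 2), (5, 5), (5, 10), (5, 13), (6, 2), (6, 5), (6, 10), (6, 13), (7, 2), (7, 5), (7, 10), (7, 13)]

Answer: ..O..O....O..O..
..O..O....O..O..
..O..O....O..O..
..O..O....O..O..
..O..O....O..O..
..O..O....O..O..
..O..O....O..O..
..O..O....O..O..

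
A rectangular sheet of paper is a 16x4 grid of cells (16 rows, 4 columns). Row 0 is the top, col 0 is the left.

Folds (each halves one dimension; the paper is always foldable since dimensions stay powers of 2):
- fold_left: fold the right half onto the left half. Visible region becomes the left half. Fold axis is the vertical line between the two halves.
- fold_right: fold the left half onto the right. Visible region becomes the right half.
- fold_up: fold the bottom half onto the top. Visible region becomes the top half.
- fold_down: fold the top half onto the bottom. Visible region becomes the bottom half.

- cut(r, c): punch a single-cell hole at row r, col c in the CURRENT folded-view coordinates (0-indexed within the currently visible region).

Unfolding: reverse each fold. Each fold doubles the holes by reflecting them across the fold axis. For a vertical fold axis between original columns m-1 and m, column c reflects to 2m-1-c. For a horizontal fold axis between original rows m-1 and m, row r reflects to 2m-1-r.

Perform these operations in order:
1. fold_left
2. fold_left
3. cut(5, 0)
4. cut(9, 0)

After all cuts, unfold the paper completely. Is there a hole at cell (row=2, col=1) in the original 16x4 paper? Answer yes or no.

Op 1 fold_left: fold axis v@2; visible region now rows[0,16) x cols[0,2) = 16x2
Op 2 fold_left: fold axis v@1; visible region now rows[0,16) x cols[0,1) = 16x1
Op 3 cut(5, 0): punch at orig (5,0); cuts so far [(5, 0)]; region rows[0,16) x cols[0,1) = 16x1
Op 4 cut(9, 0): punch at orig (9,0); cuts so far [(5, 0), (9, 0)]; region rows[0,16) x cols[0,1) = 16x1
Unfold 1 (reflect across v@1): 4 holes -> [(5, 0), (5, 1), (9, 0), (9, 1)]
Unfold 2 (reflect across v@2): 8 holes -> [(5, 0), (5, 1), (5, 2), (5, 3), (9, 0), (9, 1), (9, 2), (9, 3)]
Holes: [(5, 0), (5, 1), (5, 2), (5, 3), (9, 0), (9, 1), (9, 2), (9, 3)]

Answer: no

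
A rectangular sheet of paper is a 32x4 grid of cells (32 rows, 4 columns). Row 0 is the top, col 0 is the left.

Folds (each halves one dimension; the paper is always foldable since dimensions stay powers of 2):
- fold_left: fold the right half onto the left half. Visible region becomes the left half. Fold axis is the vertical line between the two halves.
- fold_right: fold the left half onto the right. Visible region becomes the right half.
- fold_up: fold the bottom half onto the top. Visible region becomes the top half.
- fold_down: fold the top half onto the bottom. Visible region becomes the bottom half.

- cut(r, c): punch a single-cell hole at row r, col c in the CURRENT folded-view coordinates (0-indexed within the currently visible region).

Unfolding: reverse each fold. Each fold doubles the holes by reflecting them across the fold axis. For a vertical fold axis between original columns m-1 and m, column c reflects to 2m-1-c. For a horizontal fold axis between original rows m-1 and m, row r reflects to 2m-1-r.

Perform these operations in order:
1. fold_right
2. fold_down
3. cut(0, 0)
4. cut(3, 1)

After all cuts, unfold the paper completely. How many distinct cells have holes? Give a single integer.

Answer: 8

Derivation:
Op 1 fold_right: fold axis v@2; visible region now rows[0,32) x cols[2,4) = 32x2
Op 2 fold_down: fold axis h@16; visible region now rows[16,32) x cols[2,4) = 16x2
Op 3 cut(0, 0): punch at orig (16,2); cuts so far [(16, 2)]; region rows[16,32) x cols[2,4) = 16x2
Op 4 cut(3, 1): punch at orig (19,3); cuts so far [(16, 2), (19, 3)]; region rows[16,32) x cols[2,4) = 16x2
Unfold 1 (reflect across h@16): 4 holes -> [(12, 3), (15, 2), (16, 2), (19, 3)]
Unfold 2 (reflect across v@2): 8 holes -> [(12, 0), (12, 3), (15, 1), (15, 2), (16, 1), (16, 2), (19, 0), (19, 3)]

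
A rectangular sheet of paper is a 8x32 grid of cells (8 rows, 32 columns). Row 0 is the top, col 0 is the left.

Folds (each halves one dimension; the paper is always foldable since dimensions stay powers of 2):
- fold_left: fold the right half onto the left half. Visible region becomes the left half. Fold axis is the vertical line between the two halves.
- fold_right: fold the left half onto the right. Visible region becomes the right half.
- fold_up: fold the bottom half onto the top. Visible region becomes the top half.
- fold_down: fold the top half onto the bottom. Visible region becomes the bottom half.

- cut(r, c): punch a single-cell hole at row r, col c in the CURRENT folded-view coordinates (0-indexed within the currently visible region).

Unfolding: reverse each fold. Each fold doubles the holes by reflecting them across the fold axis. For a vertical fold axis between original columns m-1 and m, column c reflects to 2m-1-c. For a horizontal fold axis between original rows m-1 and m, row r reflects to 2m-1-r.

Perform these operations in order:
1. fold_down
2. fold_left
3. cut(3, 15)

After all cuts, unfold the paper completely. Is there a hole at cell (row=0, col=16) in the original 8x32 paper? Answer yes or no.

Answer: yes

Derivation:
Op 1 fold_down: fold axis h@4; visible region now rows[4,8) x cols[0,32) = 4x32
Op 2 fold_left: fold axis v@16; visible region now rows[4,8) x cols[0,16) = 4x16
Op 3 cut(3, 15): punch at orig (7,15); cuts so far [(7, 15)]; region rows[4,8) x cols[0,16) = 4x16
Unfold 1 (reflect across v@16): 2 holes -> [(7, 15), (7, 16)]
Unfold 2 (reflect across h@4): 4 holes -> [(0, 15), (0, 16), (7, 15), (7, 16)]
Holes: [(0, 15), (0, 16), (7, 15), (7, 16)]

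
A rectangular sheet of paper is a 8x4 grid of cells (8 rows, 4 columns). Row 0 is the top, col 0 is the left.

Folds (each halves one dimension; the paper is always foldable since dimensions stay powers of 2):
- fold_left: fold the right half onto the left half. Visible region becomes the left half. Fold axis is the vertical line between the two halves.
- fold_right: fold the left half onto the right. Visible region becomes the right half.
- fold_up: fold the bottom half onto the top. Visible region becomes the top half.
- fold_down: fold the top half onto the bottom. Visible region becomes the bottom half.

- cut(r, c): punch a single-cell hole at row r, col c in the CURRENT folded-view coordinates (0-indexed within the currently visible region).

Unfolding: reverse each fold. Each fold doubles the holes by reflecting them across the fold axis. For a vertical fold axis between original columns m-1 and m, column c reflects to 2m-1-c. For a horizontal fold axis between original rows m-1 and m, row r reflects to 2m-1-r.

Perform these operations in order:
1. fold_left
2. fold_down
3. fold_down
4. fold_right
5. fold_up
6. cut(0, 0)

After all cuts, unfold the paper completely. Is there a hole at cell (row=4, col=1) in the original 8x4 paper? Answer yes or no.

Answer: yes

Derivation:
Op 1 fold_left: fold axis v@2; visible region now rows[0,8) x cols[0,2) = 8x2
Op 2 fold_down: fold axis h@4; visible region now rows[4,8) x cols[0,2) = 4x2
Op 3 fold_down: fold axis h@6; visible region now rows[6,8) x cols[0,2) = 2x2
Op 4 fold_right: fold axis v@1; visible region now rows[6,8) x cols[1,2) = 2x1
Op 5 fold_up: fold axis h@7; visible region now rows[6,7) x cols[1,2) = 1x1
Op 6 cut(0, 0): punch at orig (6,1); cuts so far [(6, 1)]; region rows[6,7) x cols[1,2) = 1x1
Unfold 1 (reflect across h@7): 2 holes -> [(6, 1), (7, 1)]
Unfold 2 (reflect across v@1): 4 holes -> [(6, 0), (6, 1), (7, 0), (7, 1)]
Unfold 3 (reflect across h@6): 8 holes -> [(4, 0), (4, 1), (5, 0), (5, 1), (6, 0), (6, 1), (7, 0), (7, 1)]
Unfold 4 (reflect across h@4): 16 holes -> [(0, 0), (0, 1), (1, 0), (1, 1), (2, 0), (2, 1), (3, 0), (3, 1), (4, 0), (4, 1), (5, 0), (5, 1), (6, 0), (6, 1), (7, 0), (7, 1)]
Unfold 5 (reflect across v@2): 32 holes -> [(0, 0), (0, 1), (0, 2), (0, 3), (1, 0), (1, 1), (1, 2), (1, 3), (2, 0), (2, 1), (2, 2), (2, 3), (3, 0), (3, 1), (3, 2), (3, 3), (4, 0), (4, 1), (4, 2), (4, 3), (5, 0), (5, 1), (5, 2), (5, 3), (6, 0), (6, 1), (6, 2), (6, 3), (7, 0), (7, 1), (7, 2), (7, 3)]
Holes: [(0, 0), (0, 1), (0, 2), (0, 3), (1, 0), (1, 1), (1, 2), (1, 3), (2, 0), (2, 1), (2, 2), (2, 3), (3, 0), (3, 1), (3, 2), (3, 3), (4, 0), (4, 1), (4, 2), (4, 3), (5, 0), (5, 1), (5, 2), (5, 3), (6, 0), (6, 1), (6, 2), (6, 3), (7, 0), (7, 1), (7, 2), (7, 3)]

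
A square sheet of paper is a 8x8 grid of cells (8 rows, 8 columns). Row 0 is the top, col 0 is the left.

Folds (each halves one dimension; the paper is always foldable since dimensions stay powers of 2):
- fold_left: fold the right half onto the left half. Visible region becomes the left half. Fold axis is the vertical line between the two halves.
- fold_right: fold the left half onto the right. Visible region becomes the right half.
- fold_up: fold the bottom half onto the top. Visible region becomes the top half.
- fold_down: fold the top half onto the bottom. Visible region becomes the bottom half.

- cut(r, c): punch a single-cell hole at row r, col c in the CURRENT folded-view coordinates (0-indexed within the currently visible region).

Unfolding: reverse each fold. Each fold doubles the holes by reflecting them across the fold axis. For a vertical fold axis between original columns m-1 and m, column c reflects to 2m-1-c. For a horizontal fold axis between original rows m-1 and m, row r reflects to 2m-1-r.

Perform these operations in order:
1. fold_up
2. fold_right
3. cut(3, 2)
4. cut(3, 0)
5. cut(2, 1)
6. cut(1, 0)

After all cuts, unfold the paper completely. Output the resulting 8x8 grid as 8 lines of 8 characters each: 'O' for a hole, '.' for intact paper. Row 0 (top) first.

Answer: ........
...OO...
..O..O..
.O.OO.O.
.O.OO.O.
..O..O..
...OO...
........

Derivation:
Op 1 fold_up: fold axis h@4; visible region now rows[0,4) x cols[0,8) = 4x8
Op 2 fold_right: fold axis v@4; visible region now rows[0,4) x cols[4,8) = 4x4
Op 3 cut(3, 2): punch at orig (3,6); cuts so far [(3, 6)]; region rows[0,4) x cols[4,8) = 4x4
Op 4 cut(3, 0): punch at orig (3,4); cuts so far [(3, 4), (3, 6)]; region rows[0,4) x cols[4,8) = 4x4
Op 5 cut(2, 1): punch at orig (2,5); cuts so far [(2, 5), (3, 4), (3, 6)]; region rows[0,4) x cols[4,8) = 4x4
Op 6 cut(1, 0): punch at orig (1,4); cuts so far [(1, 4), (2, 5), (3, 4), (3, 6)]; region rows[0,4) x cols[4,8) = 4x4
Unfold 1 (reflect across v@4): 8 holes -> [(1, 3), (1, 4), (2, 2), (2, 5), (3, 1), (3, 3), (3, 4), (3, 6)]
Unfold 2 (reflect across h@4): 16 holes -> [(1, 3), (1, 4), (2, 2), (2, 5), (3, 1), (3, 3), (3, 4), (3, 6), (4, 1), (4, 3), (4, 4), (4, 6), (5, 2), (5, 5), (6, 3), (6, 4)]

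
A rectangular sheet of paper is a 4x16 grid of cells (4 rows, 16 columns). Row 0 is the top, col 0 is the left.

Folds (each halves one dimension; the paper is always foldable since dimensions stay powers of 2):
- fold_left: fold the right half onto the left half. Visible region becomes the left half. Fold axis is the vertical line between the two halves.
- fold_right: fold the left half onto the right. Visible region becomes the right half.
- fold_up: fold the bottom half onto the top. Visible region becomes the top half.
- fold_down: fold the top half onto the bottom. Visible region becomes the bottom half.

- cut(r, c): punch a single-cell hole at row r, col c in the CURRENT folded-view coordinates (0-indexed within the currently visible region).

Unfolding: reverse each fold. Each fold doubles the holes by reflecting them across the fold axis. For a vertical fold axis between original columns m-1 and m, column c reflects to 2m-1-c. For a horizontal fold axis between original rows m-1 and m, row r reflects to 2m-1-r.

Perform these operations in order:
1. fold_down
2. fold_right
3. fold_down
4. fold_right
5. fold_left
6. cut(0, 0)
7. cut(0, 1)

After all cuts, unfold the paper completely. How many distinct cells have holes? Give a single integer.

Answer: 64

Derivation:
Op 1 fold_down: fold axis h@2; visible region now rows[2,4) x cols[0,16) = 2x16
Op 2 fold_right: fold axis v@8; visible region now rows[2,4) x cols[8,16) = 2x8
Op 3 fold_down: fold axis h@3; visible region now rows[3,4) x cols[8,16) = 1x8
Op 4 fold_right: fold axis v@12; visible region now rows[3,4) x cols[12,16) = 1x4
Op 5 fold_left: fold axis v@14; visible region now rows[3,4) x cols[12,14) = 1x2
Op 6 cut(0, 0): punch at orig (3,12); cuts so far [(3, 12)]; region rows[3,4) x cols[12,14) = 1x2
Op 7 cut(0, 1): punch at orig (3,13); cuts so far [(3, 12), (3, 13)]; region rows[3,4) x cols[12,14) = 1x2
Unfold 1 (reflect across v@14): 4 holes -> [(3, 12), (3, 13), (3, 14), (3, 15)]
Unfold 2 (reflect across v@12): 8 holes -> [(3, 8), (3, 9), (3, 10), (3, 11), (3, 12), (3, 13), (3, 14), (3, 15)]
Unfold 3 (reflect across h@3): 16 holes -> [(2, 8), (2, 9), (2, 10), (2, 11), (2, 12), (2, 13), (2, 14), (2, 15), (3, 8), (3, 9), (3, 10), (3, 11), (3, 12), (3, 13), (3, 14), (3, 15)]
Unfold 4 (reflect across v@8): 32 holes -> [(2, 0), (2, 1), (2, 2), (2, 3), (2, 4), (2, 5), (2, 6), (2, 7), (2, 8), (2, 9), (2, 10), (2, 11), (2, 12), (2, 13), (2, 14), (2, 15), (3, 0), (3, 1), (3, 2), (3, 3), (3, 4), (3, 5), (3, 6), (3, 7), (3, 8), (3, 9), (3, 10), (3, 11), (3, 12), (3, 13), (3, 14), (3, 15)]
Unfold 5 (reflect across h@2): 64 holes -> [(0, 0), (0, 1), (0, 2), (0, 3), (0, 4), (0, 5), (0, 6), (0, 7), (0, 8), (0, 9), (0, 10), (0, 11), (0, 12), (0, 13), (0, 14), (0, 15), (1, 0), (1, 1), (1, 2), (1, 3), (1, 4), (1, 5), (1, 6), (1, 7), (1, 8), (1, 9), (1, 10), (1, 11), (1, 12), (1, 13), (1, 14), (1, 15), (2, 0), (2, 1), (2, 2), (2, 3), (2, 4), (2, 5), (2, 6), (2, 7), (2, 8), (2, 9), (2, 10), (2, 11), (2, 12), (2, 13), (2, 14), (2, 15), (3, 0), (3, 1), (3, 2), (3, 3), (3, 4), (3, 5), (3, 6), (3, 7), (3, 8), (3, 9), (3, 10), (3, 11), (3, 12), (3, 13), (3, 14), (3, 15)]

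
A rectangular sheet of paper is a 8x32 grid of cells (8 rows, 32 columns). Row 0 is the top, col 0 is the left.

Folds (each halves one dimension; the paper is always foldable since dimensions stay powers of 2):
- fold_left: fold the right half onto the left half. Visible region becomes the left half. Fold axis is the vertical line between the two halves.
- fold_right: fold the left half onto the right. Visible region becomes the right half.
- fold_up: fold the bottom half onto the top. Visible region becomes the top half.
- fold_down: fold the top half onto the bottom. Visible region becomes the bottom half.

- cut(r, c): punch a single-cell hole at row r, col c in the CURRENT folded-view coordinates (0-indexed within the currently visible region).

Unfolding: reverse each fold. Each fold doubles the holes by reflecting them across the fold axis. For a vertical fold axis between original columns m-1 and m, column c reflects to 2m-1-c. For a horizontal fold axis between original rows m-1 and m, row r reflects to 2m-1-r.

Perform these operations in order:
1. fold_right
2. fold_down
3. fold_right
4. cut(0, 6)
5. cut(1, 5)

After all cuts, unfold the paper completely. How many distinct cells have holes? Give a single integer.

Answer: 16

Derivation:
Op 1 fold_right: fold axis v@16; visible region now rows[0,8) x cols[16,32) = 8x16
Op 2 fold_down: fold axis h@4; visible region now rows[4,8) x cols[16,32) = 4x16
Op 3 fold_right: fold axis v@24; visible region now rows[4,8) x cols[24,32) = 4x8
Op 4 cut(0, 6): punch at orig (4,30); cuts so far [(4, 30)]; region rows[4,8) x cols[24,32) = 4x8
Op 5 cut(1, 5): punch at orig (5,29); cuts so far [(4, 30), (5, 29)]; region rows[4,8) x cols[24,32) = 4x8
Unfold 1 (reflect across v@24): 4 holes -> [(4, 17), (4, 30), (5, 18), (5, 29)]
Unfold 2 (reflect across h@4): 8 holes -> [(2, 18), (2, 29), (3, 17), (3, 30), (4, 17), (4, 30), (5, 18), (5, 29)]
Unfold 3 (reflect across v@16): 16 holes -> [(2, 2), (2, 13), (2, 18), (2, 29), (3, 1), (3, 14), (3, 17), (3, 30), (4, 1), (4, 14), (4, 17), (4, 30), (5, 2), (5, 13), (5, 18), (5, 29)]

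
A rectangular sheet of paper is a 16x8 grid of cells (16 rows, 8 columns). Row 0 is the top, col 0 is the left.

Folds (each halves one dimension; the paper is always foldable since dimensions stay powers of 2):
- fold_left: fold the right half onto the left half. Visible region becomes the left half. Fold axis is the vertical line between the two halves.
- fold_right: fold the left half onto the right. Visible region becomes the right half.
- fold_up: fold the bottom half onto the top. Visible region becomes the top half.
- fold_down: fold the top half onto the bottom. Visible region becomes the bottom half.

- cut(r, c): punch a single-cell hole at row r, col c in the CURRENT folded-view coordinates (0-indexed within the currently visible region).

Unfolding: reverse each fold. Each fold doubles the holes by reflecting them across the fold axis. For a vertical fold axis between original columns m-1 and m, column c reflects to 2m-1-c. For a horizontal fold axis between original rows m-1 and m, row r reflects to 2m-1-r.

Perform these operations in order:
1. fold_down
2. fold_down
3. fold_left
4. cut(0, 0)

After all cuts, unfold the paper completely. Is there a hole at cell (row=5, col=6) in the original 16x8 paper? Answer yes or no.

Answer: no

Derivation:
Op 1 fold_down: fold axis h@8; visible region now rows[8,16) x cols[0,8) = 8x8
Op 2 fold_down: fold axis h@12; visible region now rows[12,16) x cols[0,8) = 4x8
Op 3 fold_left: fold axis v@4; visible region now rows[12,16) x cols[0,4) = 4x4
Op 4 cut(0, 0): punch at orig (12,0); cuts so far [(12, 0)]; region rows[12,16) x cols[0,4) = 4x4
Unfold 1 (reflect across v@4): 2 holes -> [(12, 0), (12, 7)]
Unfold 2 (reflect across h@12): 4 holes -> [(11, 0), (11, 7), (12, 0), (12, 7)]
Unfold 3 (reflect across h@8): 8 holes -> [(3, 0), (3, 7), (4, 0), (4, 7), (11, 0), (11, 7), (12, 0), (12, 7)]
Holes: [(3, 0), (3, 7), (4, 0), (4, 7), (11, 0), (11, 7), (12, 0), (12, 7)]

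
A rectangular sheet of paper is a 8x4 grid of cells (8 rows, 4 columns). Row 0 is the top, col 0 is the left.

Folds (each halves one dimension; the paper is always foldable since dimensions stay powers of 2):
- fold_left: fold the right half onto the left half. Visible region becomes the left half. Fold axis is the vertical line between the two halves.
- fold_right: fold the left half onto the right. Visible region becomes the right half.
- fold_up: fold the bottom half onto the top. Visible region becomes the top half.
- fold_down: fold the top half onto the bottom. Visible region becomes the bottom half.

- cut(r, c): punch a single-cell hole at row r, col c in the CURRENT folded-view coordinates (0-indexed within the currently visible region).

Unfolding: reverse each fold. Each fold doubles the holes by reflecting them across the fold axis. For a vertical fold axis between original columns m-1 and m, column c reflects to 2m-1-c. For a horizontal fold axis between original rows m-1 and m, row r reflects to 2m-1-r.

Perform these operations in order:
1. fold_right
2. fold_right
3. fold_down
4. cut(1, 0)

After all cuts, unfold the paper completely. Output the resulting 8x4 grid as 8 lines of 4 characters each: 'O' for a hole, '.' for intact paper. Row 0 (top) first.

Op 1 fold_right: fold axis v@2; visible region now rows[0,8) x cols[2,4) = 8x2
Op 2 fold_right: fold axis v@3; visible region now rows[0,8) x cols[3,4) = 8x1
Op 3 fold_down: fold axis h@4; visible region now rows[4,8) x cols[3,4) = 4x1
Op 4 cut(1, 0): punch at orig (5,3); cuts so far [(5, 3)]; region rows[4,8) x cols[3,4) = 4x1
Unfold 1 (reflect across h@4): 2 holes -> [(2, 3), (5, 3)]
Unfold 2 (reflect across v@3): 4 holes -> [(2, 2), (2, 3), (5, 2), (5, 3)]
Unfold 3 (reflect across v@2): 8 holes -> [(2, 0), (2, 1), (2, 2), (2, 3), (5, 0), (5, 1), (5, 2), (5, 3)]

Answer: ....
....
OOOO
....
....
OOOO
....
....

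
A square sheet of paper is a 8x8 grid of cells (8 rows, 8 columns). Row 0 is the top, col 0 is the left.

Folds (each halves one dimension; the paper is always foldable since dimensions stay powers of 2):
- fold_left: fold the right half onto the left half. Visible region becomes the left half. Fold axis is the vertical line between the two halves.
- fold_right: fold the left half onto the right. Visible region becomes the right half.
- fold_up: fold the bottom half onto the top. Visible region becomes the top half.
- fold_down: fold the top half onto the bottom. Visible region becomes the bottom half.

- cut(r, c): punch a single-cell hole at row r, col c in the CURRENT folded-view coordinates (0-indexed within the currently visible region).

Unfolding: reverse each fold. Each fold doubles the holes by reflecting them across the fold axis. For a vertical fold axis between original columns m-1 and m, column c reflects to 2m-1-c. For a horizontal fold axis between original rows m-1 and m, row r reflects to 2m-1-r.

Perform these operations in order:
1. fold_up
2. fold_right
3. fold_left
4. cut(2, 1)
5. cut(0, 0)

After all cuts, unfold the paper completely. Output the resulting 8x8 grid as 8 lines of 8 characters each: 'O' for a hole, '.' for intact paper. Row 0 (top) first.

Answer: O..OO..O
........
.OO..OO.
........
........
.OO..OO.
........
O..OO..O

Derivation:
Op 1 fold_up: fold axis h@4; visible region now rows[0,4) x cols[0,8) = 4x8
Op 2 fold_right: fold axis v@4; visible region now rows[0,4) x cols[4,8) = 4x4
Op 3 fold_left: fold axis v@6; visible region now rows[0,4) x cols[4,6) = 4x2
Op 4 cut(2, 1): punch at orig (2,5); cuts so far [(2, 5)]; region rows[0,4) x cols[4,6) = 4x2
Op 5 cut(0, 0): punch at orig (0,4); cuts so far [(0, 4), (2, 5)]; region rows[0,4) x cols[4,6) = 4x2
Unfold 1 (reflect across v@6): 4 holes -> [(0, 4), (0, 7), (2, 5), (2, 6)]
Unfold 2 (reflect across v@4): 8 holes -> [(0, 0), (0, 3), (0, 4), (0, 7), (2, 1), (2, 2), (2, 5), (2, 6)]
Unfold 3 (reflect across h@4): 16 holes -> [(0, 0), (0, 3), (0, 4), (0, 7), (2, 1), (2, 2), (2, 5), (2, 6), (5, 1), (5, 2), (5, 5), (5, 6), (7, 0), (7, 3), (7, 4), (7, 7)]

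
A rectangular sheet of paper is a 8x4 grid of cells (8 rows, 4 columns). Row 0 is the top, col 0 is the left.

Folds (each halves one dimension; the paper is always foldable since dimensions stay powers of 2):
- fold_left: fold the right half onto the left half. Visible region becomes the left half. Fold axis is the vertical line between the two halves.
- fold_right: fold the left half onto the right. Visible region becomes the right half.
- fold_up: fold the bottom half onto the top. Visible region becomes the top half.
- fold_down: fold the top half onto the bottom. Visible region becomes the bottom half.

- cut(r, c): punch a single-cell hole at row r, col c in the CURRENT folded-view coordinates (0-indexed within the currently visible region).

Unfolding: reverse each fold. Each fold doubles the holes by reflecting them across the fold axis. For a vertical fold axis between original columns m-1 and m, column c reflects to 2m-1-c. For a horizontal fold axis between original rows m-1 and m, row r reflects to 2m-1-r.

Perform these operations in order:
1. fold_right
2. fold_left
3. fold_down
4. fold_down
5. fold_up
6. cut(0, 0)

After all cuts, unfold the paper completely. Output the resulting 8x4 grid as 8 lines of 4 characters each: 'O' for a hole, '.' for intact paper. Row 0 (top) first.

Op 1 fold_right: fold axis v@2; visible region now rows[0,8) x cols[2,4) = 8x2
Op 2 fold_left: fold axis v@3; visible region now rows[0,8) x cols[2,3) = 8x1
Op 3 fold_down: fold axis h@4; visible region now rows[4,8) x cols[2,3) = 4x1
Op 4 fold_down: fold axis h@6; visible region now rows[6,8) x cols[2,3) = 2x1
Op 5 fold_up: fold axis h@7; visible region now rows[6,7) x cols[2,3) = 1x1
Op 6 cut(0, 0): punch at orig (6,2); cuts so far [(6, 2)]; region rows[6,7) x cols[2,3) = 1x1
Unfold 1 (reflect across h@7): 2 holes -> [(6, 2), (7, 2)]
Unfold 2 (reflect across h@6): 4 holes -> [(4, 2), (5, 2), (6, 2), (7, 2)]
Unfold 3 (reflect across h@4): 8 holes -> [(0, 2), (1, 2), (2, 2), (3, 2), (4, 2), (5, 2), (6, 2), (7, 2)]
Unfold 4 (reflect across v@3): 16 holes -> [(0, 2), (0, 3), (1, 2), (1, 3), (2, 2), (2, 3), (3, 2), (3, 3), (4, 2), (4, 3), (5, 2), (5, 3), (6, 2), (6, 3), (7, 2), (7, 3)]
Unfold 5 (reflect across v@2): 32 holes -> [(0, 0), (0, 1), (0, 2), (0, 3), (1, 0), (1, 1), (1, 2), (1, 3), (2, 0), (2, 1), (2, 2), (2, 3), (3, 0), (3, 1), (3, 2), (3, 3), (4, 0), (4, 1), (4, 2), (4, 3), (5, 0), (5, 1), (5, 2), (5, 3), (6, 0), (6, 1), (6, 2), (6, 3), (7, 0), (7, 1), (7, 2), (7, 3)]

Answer: OOOO
OOOO
OOOO
OOOO
OOOO
OOOO
OOOO
OOOO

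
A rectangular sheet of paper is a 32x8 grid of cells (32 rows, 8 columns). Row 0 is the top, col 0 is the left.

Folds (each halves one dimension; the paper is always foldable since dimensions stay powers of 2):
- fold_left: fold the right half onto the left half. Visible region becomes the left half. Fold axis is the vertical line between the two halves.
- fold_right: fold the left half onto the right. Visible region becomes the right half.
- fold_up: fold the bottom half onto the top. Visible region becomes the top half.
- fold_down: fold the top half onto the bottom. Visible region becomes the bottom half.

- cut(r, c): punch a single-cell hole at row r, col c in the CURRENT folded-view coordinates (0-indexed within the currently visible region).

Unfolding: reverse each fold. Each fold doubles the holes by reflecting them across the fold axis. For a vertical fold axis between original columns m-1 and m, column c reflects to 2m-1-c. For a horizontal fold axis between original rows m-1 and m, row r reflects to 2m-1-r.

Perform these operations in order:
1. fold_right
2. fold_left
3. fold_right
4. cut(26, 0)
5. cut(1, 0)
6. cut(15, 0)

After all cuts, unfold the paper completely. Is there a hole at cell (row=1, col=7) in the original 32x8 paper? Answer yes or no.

Answer: yes

Derivation:
Op 1 fold_right: fold axis v@4; visible region now rows[0,32) x cols[4,8) = 32x4
Op 2 fold_left: fold axis v@6; visible region now rows[0,32) x cols[4,6) = 32x2
Op 3 fold_right: fold axis v@5; visible region now rows[0,32) x cols[5,6) = 32x1
Op 4 cut(26, 0): punch at orig (26,5); cuts so far [(26, 5)]; region rows[0,32) x cols[5,6) = 32x1
Op 5 cut(1, 0): punch at orig (1,5); cuts so far [(1, 5), (26, 5)]; region rows[0,32) x cols[5,6) = 32x1
Op 6 cut(15, 0): punch at orig (15,5); cuts so far [(1, 5), (15, 5), (26, 5)]; region rows[0,32) x cols[5,6) = 32x1
Unfold 1 (reflect across v@5): 6 holes -> [(1, 4), (1, 5), (15, 4), (15, 5), (26, 4), (26, 5)]
Unfold 2 (reflect across v@6): 12 holes -> [(1, 4), (1, 5), (1, 6), (1, 7), (15, 4), (15, 5), (15, 6), (15, 7), (26, 4), (26, 5), (26, 6), (26, 7)]
Unfold 3 (reflect across v@4): 24 holes -> [(1, 0), (1, 1), (1, 2), (1, 3), (1, 4), (1, 5), (1, 6), (1, 7), (15, 0), (15, 1), (15, 2), (15, 3), (15, 4), (15, 5), (15, 6), (15, 7), (26, 0), (26, 1), (26, 2), (26, 3), (26, 4), (26, 5), (26, 6), (26, 7)]
Holes: [(1, 0), (1, 1), (1, 2), (1, 3), (1, 4), (1, 5), (1, 6), (1, 7), (15, 0), (15, 1), (15, 2), (15, 3), (15, 4), (15, 5), (15, 6), (15, 7), (26, 0), (26, 1), (26, 2), (26, 3), (26, 4), (26, 5), (26, 6), (26, 7)]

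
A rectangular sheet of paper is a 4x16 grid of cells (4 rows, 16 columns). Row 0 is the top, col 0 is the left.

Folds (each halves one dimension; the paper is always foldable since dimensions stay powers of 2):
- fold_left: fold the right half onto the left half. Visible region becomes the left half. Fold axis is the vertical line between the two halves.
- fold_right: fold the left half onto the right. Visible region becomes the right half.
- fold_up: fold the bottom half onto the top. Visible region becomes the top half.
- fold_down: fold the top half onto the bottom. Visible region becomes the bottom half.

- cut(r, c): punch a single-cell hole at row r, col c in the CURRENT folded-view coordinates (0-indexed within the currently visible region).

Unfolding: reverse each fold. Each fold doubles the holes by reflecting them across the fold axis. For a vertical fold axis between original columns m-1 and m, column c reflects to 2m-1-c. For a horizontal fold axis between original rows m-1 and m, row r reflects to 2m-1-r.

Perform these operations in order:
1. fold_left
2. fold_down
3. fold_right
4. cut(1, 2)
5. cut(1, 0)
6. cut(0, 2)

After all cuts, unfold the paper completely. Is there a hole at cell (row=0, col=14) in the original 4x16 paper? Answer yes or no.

Op 1 fold_left: fold axis v@8; visible region now rows[0,4) x cols[0,8) = 4x8
Op 2 fold_down: fold axis h@2; visible region now rows[2,4) x cols[0,8) = 2x8
Op 3 fold_right: fold axis v@4; visible region now rows[2,4) x cols[4,8) = 2x4
Op 4 cut(1, 2): punch at orig (3,6); cuts so far [(3, 6)]; region rows[2,4) x cols[4,8) = 2x4
Op 5 cut(1, 0): punch at orig (3,4); cuts so far [(3, 4), (3, 6)]; region rows[2,4) x cols[4,8) = 2x4
Op 6 cut(0, 2): punch at orig (2,6); cuts so far [(2, 6), (3, 4), (3, 6)]; region rows[2,4) x cols[4,8) = 2x4
Unfold 1 (reflect across v@4): 6 holes -> [(2, 1), (2, 6), (3, 1), (3, 3), (3, 4), (3, 6)]
Unfold 2 (reflect across h@2): 12 holes -> [(0, 1), (0, 3), (0, 4), (0, 6), (1, 1), (1, 6), (2, 1), (2, 6), (3, 1), (3, 3), (3, 4), (3, 6)]
Unfold 3 (reflect across v@8): 24 holes -> [(0, 1), (0, 3), (0, 4), (0, 6), (0, 9), (0, 11), (0, 12), (0, 14), (1, 1), (1, 6), (1, 9), (1, 14), (2, 1), (2, 6), (2, 9), (2, 14), (3, 1), (3, 3), (3, 4), (3, 6), (3, 9), (3, 11), (3, 12), (3, 14)]
Holes: [(0, 1), (0, 3), (0, 4), (0, 6), (0, 9), (0, 11), (0, 12), (0, 14), (1, 1), (1, 6), (1, 9), (1, 14), (2, 1), (2, 6), (2, 9), (2, 14), (3, 1), (3, 3), (3, 4), (3, 6), (3, 9), (3, 11), (3, 12), (3, 14)]

Answer: yes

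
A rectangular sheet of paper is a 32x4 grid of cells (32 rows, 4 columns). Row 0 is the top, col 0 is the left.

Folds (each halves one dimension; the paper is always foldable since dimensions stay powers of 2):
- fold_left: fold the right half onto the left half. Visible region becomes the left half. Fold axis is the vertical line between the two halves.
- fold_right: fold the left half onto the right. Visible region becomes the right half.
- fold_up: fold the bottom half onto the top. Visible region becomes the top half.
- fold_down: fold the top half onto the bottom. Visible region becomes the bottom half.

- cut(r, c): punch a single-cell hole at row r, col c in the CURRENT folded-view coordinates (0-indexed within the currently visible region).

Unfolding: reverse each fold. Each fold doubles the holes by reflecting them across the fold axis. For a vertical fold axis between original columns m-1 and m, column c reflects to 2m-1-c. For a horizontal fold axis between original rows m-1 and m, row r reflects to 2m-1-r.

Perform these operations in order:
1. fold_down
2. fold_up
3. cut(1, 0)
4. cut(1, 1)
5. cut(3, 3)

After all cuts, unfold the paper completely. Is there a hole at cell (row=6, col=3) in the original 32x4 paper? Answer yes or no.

Answer: no

Derivation:
Op 1 fold_down: fold axis h@16; visible region now rows[16,32) x cols[0,4) = 16x4
Op 2 fold_up: fold axis h@24; visible region now rows[16,24) x cols[0,4) = 8x4
Op 3 cut(1, 0): punch at orig (17,0); cuts so far [(17, 0)]; region rows[16,24) x cols[0,4) = 8x4
Op 4 cut(1, 1): punch at orig (17,1); cuts so far [(17, 0), (17, 1)]; region rows[16,24) x cols[0,4) = 8x4
Op 5 cut(3, 3): punch at orig (19,3); cuts so far [(17, 0), (17, 1), (19, 3)]; region rows[16,24) x cols[0,4) = 8x4
Unfold 1 (reflect across h@24): 6 holes -> [(17, 0), (17, 1), (19, 3), (28, 3), (30, 0), (30, 1)]
Unfold 2 (reflect across h@16): 12 holes -> [(1, 0), (1, 1), (3, 3), (12, 3), (14, 0), (14, 1), (17, 0), (17, 1), (19, 3), (28, 3), (30, 0), (30, 1)]
Holes: [(1, 0), (1, 1), (3, 3), (12, 3), (14, 0), (14, 1), (17, 0), (17, 1), (19, 3), (28, 3), (30, 0), (30, 1)]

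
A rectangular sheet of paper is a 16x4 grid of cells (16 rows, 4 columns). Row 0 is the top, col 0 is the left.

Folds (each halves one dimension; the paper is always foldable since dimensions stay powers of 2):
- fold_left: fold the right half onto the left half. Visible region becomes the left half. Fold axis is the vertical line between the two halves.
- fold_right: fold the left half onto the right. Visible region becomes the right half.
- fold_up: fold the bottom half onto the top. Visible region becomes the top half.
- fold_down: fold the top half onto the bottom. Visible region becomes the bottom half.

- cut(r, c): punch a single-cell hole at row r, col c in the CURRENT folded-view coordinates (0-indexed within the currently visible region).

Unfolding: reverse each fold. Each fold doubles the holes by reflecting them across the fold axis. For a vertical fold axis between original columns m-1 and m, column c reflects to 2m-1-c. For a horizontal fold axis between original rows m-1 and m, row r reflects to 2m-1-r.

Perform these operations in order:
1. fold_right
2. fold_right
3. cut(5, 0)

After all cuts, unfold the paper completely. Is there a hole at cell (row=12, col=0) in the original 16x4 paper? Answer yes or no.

Answer: no

Derivation:
Op 1 fold_right: fold axis v@2; visible region now rows[0,16) x cols[2,4) = 16x2
Op 2 fold_right: fold axis v@3; visible region now rows[0,16) x cols[3,4) = 16x1
Op 3 cut(5, 0): punch at orig (5,3); cuts so far [(5, 3)]; region rows[0,16) x cols[3,4) = 16x1
Unfold 1 (reflect across v@3): 2 holes -> [(5, 2), (5, 3)]
Unfold 2 (reflect across v@2): 4 holes -> [(5, 0), (5, 1), (5, 2), (5, 3)]
Holes: [(5, 0), (5, 1), (5, 2), (5, 3)]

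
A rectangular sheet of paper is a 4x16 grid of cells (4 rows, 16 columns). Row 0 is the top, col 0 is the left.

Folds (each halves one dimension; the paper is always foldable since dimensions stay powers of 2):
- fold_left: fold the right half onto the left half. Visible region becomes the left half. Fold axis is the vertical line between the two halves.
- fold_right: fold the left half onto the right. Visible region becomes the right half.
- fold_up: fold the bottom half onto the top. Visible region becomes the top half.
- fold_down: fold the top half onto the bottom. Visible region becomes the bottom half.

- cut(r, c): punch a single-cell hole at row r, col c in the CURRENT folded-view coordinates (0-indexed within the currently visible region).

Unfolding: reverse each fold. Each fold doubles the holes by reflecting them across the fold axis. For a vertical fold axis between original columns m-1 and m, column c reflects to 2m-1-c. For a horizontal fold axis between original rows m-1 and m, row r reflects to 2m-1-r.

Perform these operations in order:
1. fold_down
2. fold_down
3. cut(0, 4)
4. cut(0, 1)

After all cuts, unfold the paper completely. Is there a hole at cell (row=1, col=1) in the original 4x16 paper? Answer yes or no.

Op 1 fold_down: fold axis h@2; visible region now rows[2,4) x cols[0,16) = 2x16
Op 2 fold_down: fold axis h@3; visible region now rows[3,4) x cols[0,16) = 1x16
Op 3 cut(0, 4): punch at orig (3,4); cuts so far [(3, 4)]; region rows[3,4) x cols[0,16) = 1x16
Op 4 cut(0, 1): punch at orig (3,1); cuts so far [(3, 1), (3, 4)]; region rows[3,4) x cols[0,16) = 1x16
Unfold 1 (reflect across h@3): 4 holes -> [(2, 1), (2, 4), (3, 1), (3, 4)]
Unfold 2 (reflect across h@2): 8 holes -> [(0, 1), (0, 4), (1, 1), (1, 4), (2, 1), (2, 4), (3, 1), (3, 4)]
Holes: [(0, 1), (0, 4), (1, 1), (1, 4), (2, 1), (2, 4), (3, 1), (3, 4)]

Answer: yes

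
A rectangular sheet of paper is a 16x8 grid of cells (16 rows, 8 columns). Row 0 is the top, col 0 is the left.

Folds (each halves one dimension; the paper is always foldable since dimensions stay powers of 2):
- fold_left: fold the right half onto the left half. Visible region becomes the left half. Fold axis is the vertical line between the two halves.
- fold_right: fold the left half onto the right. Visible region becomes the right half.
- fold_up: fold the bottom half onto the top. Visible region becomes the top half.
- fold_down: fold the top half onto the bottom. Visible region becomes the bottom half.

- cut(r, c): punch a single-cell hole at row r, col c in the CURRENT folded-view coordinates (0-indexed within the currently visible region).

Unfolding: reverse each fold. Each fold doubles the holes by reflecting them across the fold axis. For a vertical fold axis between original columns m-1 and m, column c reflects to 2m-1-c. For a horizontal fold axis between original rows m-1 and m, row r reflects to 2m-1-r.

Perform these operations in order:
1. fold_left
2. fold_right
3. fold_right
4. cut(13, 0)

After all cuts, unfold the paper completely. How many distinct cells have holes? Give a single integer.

Answer: 8

Derivation:
Op 1 fold_left: fold axis v@4; visible region now rows[0,16) x cols[0,4) = 16x4
Op 2 fold_right: fold axis v@2; visible region now rows[0,16) x cols[2,4) = 16x2
Op 3 fold_right: fold axis v@3; visible region now rows[0,16) x cols[3,4) = 16x1
Op 4 cut(13, 0): punch at orig (13,3); cuts so far [(13, 3)]; region rows[0,16) x cols[3,4) = 16x1
Unfold 1 (reflect across v@3): 2 holes -> [(13, 2), (13, 3)]
Unfold 2 (reflect across v@2): 4 holes -> [(13, 0), (13, 1), (13, 2), (13, 3)]
Unfold 3 (reflect across v@4): 8 holes -> [(13, 0), (13, 1), (13, 2), (13, 3), (13, 4), (13, 5), (13, 6), (13, 7)]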